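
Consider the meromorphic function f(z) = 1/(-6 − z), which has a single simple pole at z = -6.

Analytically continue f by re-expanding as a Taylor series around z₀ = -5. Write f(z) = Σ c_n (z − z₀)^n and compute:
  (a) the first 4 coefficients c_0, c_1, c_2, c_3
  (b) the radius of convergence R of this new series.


Let w = z − z₀, so z = z₀ + w.
Then -6 − z = -6 − (z₀ + w) = (-6 − z₀) − w = -1 − w.
f(z) = 1/(-1 − w) = (1/(-1)) · 1/(1 − w/(-1)) = Σ_{n≥0} w^n / (-1)^(n+1).
So c_n = 1/(-1)^(n+1):
  c_0 = 1/(-1)^1 = -1.
  c_1 = 1/(-1)^2 = 1.
  c_2 = 1/(-1)^3 = -1.
  c_3 = 1/(-1)^4 = 1.
The series is valid for |w/d| < 1, i.e. |z − z₀| < |d|.
Radius of convergence: R = |-6 − z₀| = |-1| = 1 (distance from z₀ to the singularity z = -6).

c_0 = -1, c_1 = 1, c_2 = -1, c_3 = 1; R = 1.


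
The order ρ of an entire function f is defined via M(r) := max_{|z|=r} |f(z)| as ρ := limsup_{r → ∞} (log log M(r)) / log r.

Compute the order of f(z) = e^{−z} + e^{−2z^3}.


Each summand is entire of order 1 and 3 respectively (as in the single-exponential case). The order of a sum is at most the max of the orders, so ρ ≤ 3. For the lower bound: on |z|=r choose arg z so that -2z^3 is real positive; then |e^{-2z^3}| = e^{2r^3} while |e^{-1z}| ≤ e^{1r^1} = o(e^{2r^3}). So |f| ≥ e^{2r^3}(1 − o(1)) and ρ ≥ 3. Hence ρ = max(1, 3) = 3.
Therefore ρ = 3.

Order ρ = 3.


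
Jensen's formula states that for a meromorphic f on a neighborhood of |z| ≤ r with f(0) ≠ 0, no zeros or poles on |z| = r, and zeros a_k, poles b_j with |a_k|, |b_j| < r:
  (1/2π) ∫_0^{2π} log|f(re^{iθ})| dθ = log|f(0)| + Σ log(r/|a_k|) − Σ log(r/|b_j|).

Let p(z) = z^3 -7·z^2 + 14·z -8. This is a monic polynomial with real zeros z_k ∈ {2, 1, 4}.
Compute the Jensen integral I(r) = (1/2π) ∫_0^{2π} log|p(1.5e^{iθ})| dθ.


Zeros: 1, 2, 4; r = 1.5.
Inside |z| < r: 1. Outside (|z| ≥ r): 2, 4.
p(0) = -8, so log|p(0)| = log(8) = 2.0794.
Apply Jensen: I(r) = log|p(0)| + Σ_k log(r/|z_k|), summed over zeros inside |z| < r.
  log(r/|z_k|) for z_k = 1: log(1.5/1) = 0.4055
  Outside zeros (2, 4) contribute nothing to the Jensen sum.
Sum over inside zeros: 0.4055.
I(r) = log|p(0)| + (inside sum) = 2.0794 + 0.4055 = 2.4849.
Note: since some zeros are outside |z| ≤ r, the simplified n·log(r) form does NOT apply — only the inside zeros contribute.

I(r) ≈ 2.4849.


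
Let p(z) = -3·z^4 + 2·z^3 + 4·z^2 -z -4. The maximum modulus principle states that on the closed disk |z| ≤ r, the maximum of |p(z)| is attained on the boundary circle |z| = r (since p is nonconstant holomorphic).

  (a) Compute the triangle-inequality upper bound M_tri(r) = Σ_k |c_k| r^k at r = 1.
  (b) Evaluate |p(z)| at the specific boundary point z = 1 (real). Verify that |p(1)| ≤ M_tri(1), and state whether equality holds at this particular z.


Coefficients: c_0 = -4, c_1 = -1, c_2 = 4, c_3 = 2, c_4 = -3. Radius r = 1.
Part (a). Triangle bound: M_tri(r) = Σ_k |c_k| r^k
  = |-4|·1^0 + |-1|·1^1 + |4|·1^2 + |2|·1^3 + |-3|·1^4
  = 4 + 1 + 4 + 2 + 3 = 14.
This bounds M(r) := max_{|z|=r} |p(z)| from above; equality holds iff all terms c_k z^k can be made to align in phase at a single z on |z|=r.
Part (b). At z = 1 (real, on the circle |z| = r):
  p(1) = (-4)·1^0 + (-1)·1^1 + (4)·1^2 + (2)·1^3 + (-3)·1^4 = -2.
  |p(1)| = 2.
Check: |p(1)| = 2 ≤ 14 = M_tri(1). ✓ Equality does not hold at z = 1 (the coefficients have mixed signs, so the terms do not all align in phase there).

M_tri(1) = 14; |p(1)| = 2; equality at z=1: no.


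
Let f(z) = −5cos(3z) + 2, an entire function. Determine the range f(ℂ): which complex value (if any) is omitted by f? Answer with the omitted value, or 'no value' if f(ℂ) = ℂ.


Little Picard bounds the complement of f(ℂ) to at most one point.
cos is entire and surjective onto ℂ: for every w ∈ ℂ, cos(ζ) = w has a solution ζ ∈ ℂ (e.g., via the complex inverse arccos). With ζ = 3z this gives z = ζ/(3). Then -5·cos(3z) takes every value in -5·ℂ = ℂ, and adding 2 is a bijection of ℂ. So f is surjective and omits no value. (Note: only on the real line is cos bounded by [−1, 1].)

Omitted value: no value.


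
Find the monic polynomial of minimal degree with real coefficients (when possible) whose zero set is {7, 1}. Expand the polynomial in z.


The polynomial is p(z) = ∏_{α ∈ S} (z − α), where S = {7, 1}.
Expanding the product yields: p(z) = z^2 -8·z + 7.
The resulting polynomial has degree 2 and real coefficients as required.

p(z) = z^2 -8·z + 7.


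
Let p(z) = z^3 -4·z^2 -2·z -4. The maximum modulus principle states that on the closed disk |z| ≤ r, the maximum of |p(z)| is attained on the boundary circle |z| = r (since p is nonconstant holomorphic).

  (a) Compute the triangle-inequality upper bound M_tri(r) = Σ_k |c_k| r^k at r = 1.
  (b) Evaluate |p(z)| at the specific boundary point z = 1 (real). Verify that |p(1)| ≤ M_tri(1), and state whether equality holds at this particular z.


Coefficients: c_0 = -4, c_1 = -2, c_2 = -4, c_3 = 1. Radius r = 1.
Part (a). Triangle bound: M_tri(r) = Σ_k |c_k| r^k
  = |-4|·1^0 + |-2|·1^1 + |-4|·1^2 + |1|·1^3
  = 4 + 2 + 4 + 1 = 11.
This bounds M(r) := max_{|z|=r} |p(z)| from above; equality holds iff all terms c_k z^k can be made to align in phase at a single z on |z|=r.
Part (b). At z = 1 (real, on the circle |z| = r):
  p(1) = (-4)·1^0 + (-2)·1^1 + (-4)·1^2 + (1)·1^3 = -9.
  |p(1)| = 9.
Check: |p(1)| = 9 ≤ 11 = M_tri(1). ✓ Equality does not hold at z = 1 (the coefficients have mixed signs, so the terms do not all align in phase there).

M_tri(1) = 11; |p(1)| = 9; equality at z=1: no.


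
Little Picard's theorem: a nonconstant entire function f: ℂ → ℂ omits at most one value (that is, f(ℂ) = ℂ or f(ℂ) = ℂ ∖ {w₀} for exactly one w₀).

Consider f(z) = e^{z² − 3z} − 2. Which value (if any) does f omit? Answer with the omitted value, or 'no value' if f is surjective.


Little Picard bounds the complement of f(ℂ) to at most one point.
The exponent g(z) = z² − 3z is a nonconstant polynomial, hence surjective onto ℂ. So e^{g(z)} takes every value in {e^w : w ∈ ℂ} = ℂ ∖ {0}. Adding -2 shifts the range to ℂ ∖ {-2}. f omits exactly -2.

Omitted value: -2.


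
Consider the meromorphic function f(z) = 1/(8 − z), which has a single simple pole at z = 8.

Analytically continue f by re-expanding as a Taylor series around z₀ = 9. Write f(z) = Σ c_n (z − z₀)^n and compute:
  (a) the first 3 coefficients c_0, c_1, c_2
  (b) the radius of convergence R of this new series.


Let w = z − z₀, so z = z₀ + w.
Then 8 − z = 8 − (z₀ + w) = (8 − z₀) − w = -1 − w.
f(z) = 1/(-1 − w) = (1/(-1)) · 1/(1 − w/(-1)) = Σ_{n≥0} w^n / (-1)^(n+1).
So c_n = 1/(-1)^(n+1):
  c_0 = 1/(-1)^1 = -1.
  c_1 = 1/(-1)^2 = 1.
  c_2 = 1/(-1)^3 = -1.
The series is valid for |w/d| < 1, i.e. |z − z₀| < |d|.
Radius of convergence: R = |8 − z₀| = |-1| = 1 (distance from z₀ to the singularity z = 8).

c_0 = -1, c_1 = 1, c_2 = -1; R = 1.


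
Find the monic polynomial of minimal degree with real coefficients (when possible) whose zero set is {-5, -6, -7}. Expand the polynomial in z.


The polynomial is p(z) = ∏_{α ∈ S} (z − α), where S = {-5, -6, -7}.
Expanding the product yields: p(z) = z^3 + 18·z^2 + 107·z + 210.
The resulting polynomial has degree 3 and real coefficients as required.

p(z) = z^3 + 18·z^2 + 107·z + 210.


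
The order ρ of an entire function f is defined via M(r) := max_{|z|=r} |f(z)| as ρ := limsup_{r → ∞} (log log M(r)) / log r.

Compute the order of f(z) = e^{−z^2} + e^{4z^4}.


Each summand is entire of order 2 and 4 respectively (as in the single-exponential case). The order of a sum is at most the max of the orders, so ρ ≤ 4. For the lower bound: on |z|=r choose arg z so that 4z^4 is real positive; then |e^{4z^4}| = e^{4r^4} while |e^{-1z^2}| ≤ e^{1r^2} = o(e^{4r^4}). So |f| ≥ e^{4r^4}(1 − o(1)) and ρ ≥ 4. Hence ρ = max(2, 4) = 4.
Therefore ρ = 4.

Order ρ = 4.


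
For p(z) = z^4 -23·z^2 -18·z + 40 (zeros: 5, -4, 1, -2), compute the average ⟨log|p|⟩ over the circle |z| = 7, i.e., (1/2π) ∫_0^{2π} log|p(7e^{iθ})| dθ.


Zeros: -4, -2, 1, 5; r = 7.
Inside |z| < r: -4, -2, 1, 5. Outside (|z| ≥ r): ∅.
p(0) = 40, so log|p(0)| = log(40) = 3.6889.
Apply Jensen: I(r) = log|p(0)| + Σ_k log(r/|z_k|), summed over zeros inside |z| < r.
  log(r/|z_k|) for z_k = 5: log(7/5) = 0.3365
  log(r/|z_k|) for z_k = -4: log(7/4) = 0.5596
  log(r/|z_k|) for z_k = 1: log(7/1) = 1.9459
  log(r/|z_k|) for z_k = -2: log(7/2) = 1.2528
Sum over inside zeros: 4.0948.
I(r) = log|p(0)| + (inside sum) = 3.6889 + 4.0948 = 7.7836.
Closed form (all zeros inside, monic): I(r) = n·log(r) = 4·log(7) = 7.7836. ✓

I(r) ≈ 7.7836.


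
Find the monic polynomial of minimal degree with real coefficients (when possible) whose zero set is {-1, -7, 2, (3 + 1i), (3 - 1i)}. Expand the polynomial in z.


The polynomial is p(z) = ∏_{α ∈ S} (z − α), where S = {-1, -7, 2, (3 + 1i), (3 - 1i)}.
Expanding the product yields: p(z) = z^5 -35·z^3 + 100·z^2 -6·z -140.
Note conjugate pairs combine to real quadratics: (z − (3+1i))(z − (3−1i)) = z² − 6z + 10.
The resulting polynomial has degree 5 and real coefficients as required.

p(z) = z^5 -35·z^3 + 100·z^2 -6·z -140.


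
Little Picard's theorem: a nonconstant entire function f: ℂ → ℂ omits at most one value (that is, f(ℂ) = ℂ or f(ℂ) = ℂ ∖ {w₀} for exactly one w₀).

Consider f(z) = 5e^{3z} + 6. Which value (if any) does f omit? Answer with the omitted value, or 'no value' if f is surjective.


Little Picard bounds the complement of f(ℂ) to at most one point.
e^{3z} is never zero on ℂ, so 5·e^{3z} takes every value in ℂ ∖ {0}. Adding 6 shifts the range to ℂ ∖ {6}. Thus f omits exactly the value 6.

Omitted value: 6.


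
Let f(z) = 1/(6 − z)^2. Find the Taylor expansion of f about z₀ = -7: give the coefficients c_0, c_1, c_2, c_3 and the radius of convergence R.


Let w = z − z₀, so z = z₀ + w.
Then 6 − z = 6 − (z₀ + w) = (6 − z₀) − w = 13 − w.
f(z) = 1/(13 − w)^2 = (1/(13)^2) · (1 − w/(13))^{−2}.
By the binomial series (1−u)^{−2} = Σ_{n≥0} C(n+1, 1) u^n for |u|<1, with u = w/(13):
  c_n = C(n+1, 1) / (13)^(n+2).
  c_0 = 1/(13)^2 = 1/169.
  c_1 = 2/(13)^3 = 2/2197.
  c_2 = 3/(13)^4 = 3/28561.
  c_3 = 4/(13)^5 = 4/371293.
The series is valid for |w/d| < 1, i.e. |z − z₀| < |d|.
Radius of convergence: R = |6 − z₀| = |13| = 13 (distance from z₀ to the singularity z = 6).

c_0 = 1/169, c_1 = 2/2197, c_2 = 3/28561, c_3 = 4/371293; R = 13.


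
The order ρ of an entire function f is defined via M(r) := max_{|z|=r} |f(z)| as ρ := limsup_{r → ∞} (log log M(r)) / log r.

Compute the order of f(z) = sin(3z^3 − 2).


Write sin(w) = (e^{iw} ± e^{−iw})/(2 or 2i), so |sin(w)| ≤ e^{|w|}. With w = 3z^3 − 2, |w| ≤ 3r^3 + 2 on |z|=r, giving M(r) ≤ e^{3r^3 + 2} and ρ ≤ 3. For the lower bound, choose z on |z|=r with 3z^3 purely imaginary of modulus 3r^3; then |sin(3z^3 − 2)| grows like e^{3r^3}/2, so ρ ≥ 3. Hence ρ = 3.
Therefore ρ = 3.

Order ρ = 3.


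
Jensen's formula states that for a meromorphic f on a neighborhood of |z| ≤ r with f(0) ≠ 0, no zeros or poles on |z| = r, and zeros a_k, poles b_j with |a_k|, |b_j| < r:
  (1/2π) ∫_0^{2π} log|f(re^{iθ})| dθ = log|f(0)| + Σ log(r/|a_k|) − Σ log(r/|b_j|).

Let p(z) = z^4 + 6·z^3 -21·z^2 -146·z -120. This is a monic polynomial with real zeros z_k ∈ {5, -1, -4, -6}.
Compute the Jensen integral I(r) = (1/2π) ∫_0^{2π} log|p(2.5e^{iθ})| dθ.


Zeros: -6, -4, -1, 5; r = 2.5.
Inside |z| < r: -1. Outside (|z| ≥ r): -6, -4, 5.
p(0) = -120, so log|p(0)| = log(120) = 4.7875.
Apply Jensen: I(r) = log|p(0)| + Σ_k log(r/|z_k|), summed over zeros inside |z| < r.
  log(r/|z_k|) for z_k = -1: log(2.5/1) = 0.9163
  Outside zeros (-6, -4, 5) contribute nothing to the Jensen sum.
Sum over inside zeros: 0.9163.
I(r) = log|p(0)| + (inside sum) = 4.7875 + 0.9163 = 5.7038.
Note: since some zeros are outside |z| ≤ r, the simplified n·log(r) form does NOT apply — only the inside zeros contribute.

I(r) ≈ 5.7038.


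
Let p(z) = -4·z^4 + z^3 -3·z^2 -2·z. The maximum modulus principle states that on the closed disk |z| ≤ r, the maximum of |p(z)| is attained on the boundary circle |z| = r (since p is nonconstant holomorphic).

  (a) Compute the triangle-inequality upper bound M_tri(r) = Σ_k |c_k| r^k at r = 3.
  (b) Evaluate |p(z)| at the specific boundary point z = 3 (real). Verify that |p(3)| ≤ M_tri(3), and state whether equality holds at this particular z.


Coefficients: c_0 = 0, c_1 = -2, c_2 = -3, c_3 = 1, c_4 = -4. Radius r = 3.
Part (a). Triangle bound: M_tri(r) = Σ_k |c_k| r^k
  = |0|·3^0 + |-2|·3^1 + |-3|·3^2 + |1|·3^3 + |-4|·3^4
  = 0 + 6 + 27 + 27 + 324 = 384.
This bounds M(r) := max_{|z|=r} |p(z)| from above; equality holds iff all terms c_k z^k can be made to align in phase at a single z on |z|=r.
Part (b). At z = 3 (real, on the circle |z| = r):
  p(3) = (0)·3^0 + (-2)·3^1 + (-3)·3^2 + (1)·3^3 + (-4)·3^4 = -330.
  |p(3)| = 330.
Check: |p(3)| = 330 ≤ 384 = M_tri(3). ✓ Equality does not hold at z = 3 (the coefficients have mixed signs, so the terms do not all align in phase there).

M_tri(3) = 384; |p(3)| = 330; equality at z=3: no.


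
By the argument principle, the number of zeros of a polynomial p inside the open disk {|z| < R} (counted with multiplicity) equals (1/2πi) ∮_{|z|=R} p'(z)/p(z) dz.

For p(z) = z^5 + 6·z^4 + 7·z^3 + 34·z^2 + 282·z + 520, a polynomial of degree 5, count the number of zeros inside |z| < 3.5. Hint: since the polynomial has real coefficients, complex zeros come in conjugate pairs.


The zeros of p are: -4, (-3 + 1i), (-3 - 1i), (2 + 3i), (2 - 3i).
Their magnitudes are: 4, 3.162, 3.162, 3.606, 3.606.
Zeros with |z| < R = 3.5: (-3 + 1i), (-3 - 1i).
Count = 2.
By the argument principle, (1/2πi) ∮_{|z|=R} p'(z)/p(z) dz equals exactly this count.

Number of zeros inside |z| < 3.5: 2.


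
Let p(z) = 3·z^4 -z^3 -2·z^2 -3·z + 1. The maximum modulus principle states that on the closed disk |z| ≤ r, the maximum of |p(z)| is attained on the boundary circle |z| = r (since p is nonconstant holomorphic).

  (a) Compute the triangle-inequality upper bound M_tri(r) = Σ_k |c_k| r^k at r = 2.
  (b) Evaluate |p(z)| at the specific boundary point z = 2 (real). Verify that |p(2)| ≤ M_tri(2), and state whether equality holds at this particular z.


Coefficients: c_0 = 1, c_1 = -3, c_2 = -2, c_3 = -1, c_4 = 3. Radius r = 2.
Part (a). Triangle bound: M_tri(r) = Σ_k |c_k| r^k
  = |1|·2^0 + |-3|·2^1 + |-2|·2^2 + |-1|·2^3 + |3|·2^4
  = 1 + 6 + 8 + 8 + 48 = 71.
This bounds M(r) := max_{|z|=r} |p(z)| from above; equality holds iff all terms c_k z^k can be made to align in phase at a single z on |z|=r.
Part (b). At z = 2 (real, on the circle |z| = r):
  p(2) = (1)·2^0 + (-3)·2^1 + (-2)·2^2 + (-1)·2^3 + (3)·2^4 = 27.
  |p(2)| = 27.
Check: |p(2)| = 27 ≤ 71 = M_tri(2). ✓ Equality does not hold at z = 2 (the coefficients have mixed signs, so the terms do not all align in phase there).

M_tri(2) = 71; |p(2)| = 27; equality at z=2: no.


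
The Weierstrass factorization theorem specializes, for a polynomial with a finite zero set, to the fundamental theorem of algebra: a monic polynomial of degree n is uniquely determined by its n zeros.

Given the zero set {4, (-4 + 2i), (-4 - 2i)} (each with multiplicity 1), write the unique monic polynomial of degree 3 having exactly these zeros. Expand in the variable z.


The polynomial is p(z) = ∏_{α ∈ S} (z − α), where S = {4, (-4 + 2i), (-4 - 2i)}.
Expanding the product yields: p(z) = z^3 + 4·z^2 -12·z -80.
Note conjugate pairs combine to real quadratics: (z − (-4+2i))(z − (-4−2i)) = z² + 8z + 20.
The resulting polynomial has degree 3 and real coefficients as required.

p(z) = z^3 + 4·z^2 -12·z -80.


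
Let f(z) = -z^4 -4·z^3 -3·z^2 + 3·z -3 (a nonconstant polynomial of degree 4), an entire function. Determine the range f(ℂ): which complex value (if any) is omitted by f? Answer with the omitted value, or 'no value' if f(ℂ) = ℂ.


Little Picard bounds the complement of f(ℂ) to at most one point.
For every w ∈ ℂ, the equation p(z) − w = 0 is a nonconstant polynomial in z and hence has at least one root by the fundamental theorem of algebra. So p is surjective onto ℂ, omitting no value.

Omitted value: no value.


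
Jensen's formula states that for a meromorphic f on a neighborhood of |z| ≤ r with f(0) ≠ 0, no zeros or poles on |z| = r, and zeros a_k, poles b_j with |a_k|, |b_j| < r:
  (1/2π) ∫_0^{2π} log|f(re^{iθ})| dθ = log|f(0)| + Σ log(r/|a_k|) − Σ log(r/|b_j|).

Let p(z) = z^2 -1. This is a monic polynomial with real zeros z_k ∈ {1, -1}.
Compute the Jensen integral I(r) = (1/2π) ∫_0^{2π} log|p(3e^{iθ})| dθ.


Zeros: -1, 1; r = 3.
Inside |z| < r: -1, 1. Outside (|z| ≥ r): ∅.
p(0) = -1, so log|p(0)| = log(1) = 0.0000.
Apply Jensen: I(r) = log|p(0)| + Σ_k log(r/|z_k|), summed over zeros inside |z| < r.
  log(r/|z_k|) for z_k = 1: log(3/1) = 1.0986
  log(r/|z_k|) for z_k = -1: log(3/1) = 1.0986
Sum over inside zeros: 2.1972.
I(r) = log|p(0)| + (inside sum) = 0.0000 + 2.1972 = 2.1972.
Closed form (all zeros inside, monic): I(r) = n·log(r) = 2·log(3) = 2.1972. ✓

I(r) ≈ 2.1972.


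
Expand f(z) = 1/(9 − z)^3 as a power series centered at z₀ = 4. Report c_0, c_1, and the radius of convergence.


Let w = z − z₀, so z = z₀ + w.
Then 9 − z = 9 − (z₀ + w) = (9 − z₀) − w = 5 − w.
f(z) = 1/(5 − w)^3 = (1/(5)^3) · (1 − w/(5))^{−3}.
By the binomial series (1−u)^{−3} = Σ_{n≥0} C(n+2, 2) u^n for |u|<1, with u = w/(5):
  c_n = C(n+2, 2) / (5)^(n+3).
  c_0 = 1/(5)^3 = 1/125.
  c_1 = 3/(5)^4 = 3/625.
The series is valid for |w/d| < 1, i.e. |z − z₀| < |d|.
Radius of convergence: R = |9 − z₀| = |5| = 5 (distance from z₀ to the singularity z = 9).

c_0 = 1/125, c_1 = 3/625; R = 5.


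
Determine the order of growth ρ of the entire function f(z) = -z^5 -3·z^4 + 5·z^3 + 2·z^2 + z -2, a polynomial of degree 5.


|f(z)| ≤ Σ|c_k|·r^k = O(r^5) as r → ∞. Polynomial growth is O(e^{r^ε}) for every ε > 0 (since r^5/e^{r^ε} → 0), so ρ ≤ ε for all ε > 0, i.e. ρ = 0. Every nonconstant polynomial has order 0.
Therefore ρ = 0.

Order ρ = 0.


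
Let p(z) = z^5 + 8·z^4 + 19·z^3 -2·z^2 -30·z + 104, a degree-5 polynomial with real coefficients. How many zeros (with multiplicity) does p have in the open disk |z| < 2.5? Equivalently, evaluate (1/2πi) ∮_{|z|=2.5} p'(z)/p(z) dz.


The zeros of p are: (1 + 1i), (1 - 1i), (-3 + 2i), (-3 - 2i), -4.
Their magnitudes are: 1.414, 1.414, 3.606, 3.606, 4.
Zeros with |z| < R = 2.5: (1 + 1i), (1 - 1i).
Count = 2.
By the argument principle, (1/2πi) ∮_{|z|=R} p'(z)/p(z) dz equals exactly this count.

Number of zeros inside |z| < 2.5: 2.


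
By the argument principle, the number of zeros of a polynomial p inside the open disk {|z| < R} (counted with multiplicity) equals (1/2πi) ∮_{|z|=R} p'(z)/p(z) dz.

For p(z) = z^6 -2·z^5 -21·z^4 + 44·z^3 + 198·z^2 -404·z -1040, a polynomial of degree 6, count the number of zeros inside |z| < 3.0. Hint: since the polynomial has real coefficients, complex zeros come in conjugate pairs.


The zeros of p are: (-3 + 1i), (-3 - 1i), (3 + 2i), (3 - 2i), -2, 4.
Their magnitudes are: 3.162, 3.162, 3.606, 3.606, 2, 4.
Zeros with |z| < R = 3.0: -2.
Count = 1.
By the argument principle, (1/2πi) ∮_{|z|=R} p'(z)/p(z) dz equals exactly this count.

Number of zeros inside |z| < 3.0: 1.


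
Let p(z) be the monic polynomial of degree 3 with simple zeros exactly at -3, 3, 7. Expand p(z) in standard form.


The polynomial is p(z) = ∏_{α ∈ S} (z − α), where S = {-3, 3, 7}.
Expanding the product yields: p(z) = z^3 -7·z^2 -9·z + 63.
The resulting polynomial has degree 3 and real coefficients as required.

p(z) = z^3 -7·z^2 -9·z + 63.


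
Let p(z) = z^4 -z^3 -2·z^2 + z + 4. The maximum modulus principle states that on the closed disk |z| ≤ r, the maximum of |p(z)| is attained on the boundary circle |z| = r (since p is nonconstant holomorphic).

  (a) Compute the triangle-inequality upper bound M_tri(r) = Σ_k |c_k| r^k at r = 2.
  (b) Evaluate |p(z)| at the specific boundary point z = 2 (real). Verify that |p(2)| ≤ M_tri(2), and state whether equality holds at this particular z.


Coefficients: c_0 = 4, c_1 = 1, c_2 = -2, c_3 = -1, c_4 = 1. Radius r = 2.
Part (a). Triangle bound: M_tri(r) = Σ_k |c_k| r^k
  = |4|·2^0 + |1|·2^1 + |-2|·2^2 + |-1|·2^3 + |1|·2^4
  = 4 + 2 + 8 + 8 + 16 = 38.
This bounds M(r) := max_{|z|=r} |p(z)| from above; equality holds iff all terms c_k z^k can be made to align in phase at a single z on |z|=r.
Part (b). At z = 2 (real, on the circle |z| = r):
  p(2) = (4)·2^0 + (1)·2^1 + (-2)·2^2 + (-1)·2^3 + (1)·2^4 = 6.
  |p(2)| = 6.
Check: |p(2)| = 6 ≤ 38 = M_tri(2). ✓ Equality does not hold at z = 2 (the coefficients have mixed signs, so the terms do not all align in phase there).

M_tri(2) = 38; |p(2)| = 6; equality at z=2: no.


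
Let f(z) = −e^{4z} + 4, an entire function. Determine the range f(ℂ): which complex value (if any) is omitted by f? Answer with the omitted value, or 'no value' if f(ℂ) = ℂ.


Little Picard bounds the complement of f(ℂ) to at most one point.
e^{4z} is never zero on ℂ, so -1·e^{4z} takes every value in ℂ ∖ {0}. Adding 4 shifts the range to ℂ ∖ {4}. Thus f omits exactly the value 4.

Omitted value: 4.


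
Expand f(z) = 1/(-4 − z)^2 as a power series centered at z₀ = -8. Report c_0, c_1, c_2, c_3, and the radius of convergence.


Let w = z − z₀, so z = z₀ + w.
Then -4 − z = -4 − (z₀ + w) = (-4 − z₀) − w = 4 − w.
f(z) = 1/(4 − w)^2 = (1/(4)^2) · (1 − w/(4))^{−2}.
By the binomial series (1−u)^{−2} = Σ_{n≥0} C(n+1, 1) u^n for |u|<1, with u = w/(4):
  c_n = C(n+1, 1) / (4)^(n+2).
  c_0 = 1/(4)^2 = 1/16.
  c_1 = 2/(4)^3 = 1/32.
  c_2 = 3/(4)^4 = 3/256.
  c_3 = 4/(4)^5 = 1/256.
The series is valid for |w/d| < 1, i.e. |z − z₀| < |d|.
Radius of convergence: R = |-4 − z₀| = |4| = 4 (distance from z₀ to the singularity z = -4).

c_0 = 1/16, c_1 = 1/32, c_2 = 3/256, c_3 = 1/256; R = 4.


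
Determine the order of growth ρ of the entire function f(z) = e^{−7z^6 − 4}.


|e^{−7z^6 − 4}| = e^{Re(-7·z^6) + -4} ≤ e^{7|z|^6 + -4} = e^{7r^6 + -4} on |z| = r, so ρ ≤ 6. Choosing z on |z|=r so that -7·z^6 is real positive (always possible by picking arg z appropriately) gives |f(z)| = e^{7r^6 + -4}, matching the bound. The additive constant -4 does not affect log log M(r) ~ 6·log r. Hence ρ = 6.
Therefore ρ = 6.

Order ρ = 6.


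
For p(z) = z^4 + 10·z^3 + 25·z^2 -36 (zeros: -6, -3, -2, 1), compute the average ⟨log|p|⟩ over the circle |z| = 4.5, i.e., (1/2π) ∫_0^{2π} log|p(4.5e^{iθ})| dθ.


Zeros: -6, -3, -2, 1; r = 4.5.
Inside |z| < r: -3, -2, 1. Outside (|z| ≥ r): -6.
p(0) = -36, so log|p(0)| = log(36) = 3.5835.
Apply Jensen: I(r) = log|p(0)| + Σ_k log(r/|z_k|), summed over zeros inside |z| < r.
  log(r/|z_k|) for z_k = -3: log(4.5/3) = 0.4055
  log(r/|z_k|) for z_k = -2: log(4.5/2) = 0.8109
  log(r/|z_k|) for z_k = 1: log(4.5/1) = 1.5041
  Outside zeros (-6) contribute nothing to the Jensen sum.
Sum over inside zeros: 2.7205.
I(r) = log|p(0)| + (inside sum) = 3.5835 + 2.7205 = 6.3040.
Note: since some zeros are outside |z| ≤ r, the simplified n·log(r) form does NOT apply — only the inside zeros contribute.

I(r) ≈ 6.3040.


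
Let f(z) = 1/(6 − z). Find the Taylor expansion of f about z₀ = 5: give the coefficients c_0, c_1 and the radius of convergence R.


Let w = z − z₀, so z = z₀ + w.
Then 6 − z = 6 − (z₀ + w) = (6 − z₀) − w = 1 − w.
f(z) = 1/(1 − w) = (1/(1)) · 1/(1 − w/(1)) = Σ_{n≥0} w^n / (1)^(n+1).
So c_n = 1/(1)^(n+1):
  c_0 = 1/(1)^1 = 1.
  c_1 = 1/(1)^2 = 1.
The series is valid for |w/d| < 1, i.e. |z − z₀| < |d|.
Radius of convergence: R = |6 − z₀| = |1| = 1 (distance from z₀ to the singularity z = 6).

c_0 = 1, c_1 = 1; R = 1.


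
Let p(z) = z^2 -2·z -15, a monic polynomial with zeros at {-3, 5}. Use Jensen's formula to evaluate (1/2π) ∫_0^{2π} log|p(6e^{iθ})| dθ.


Zeros: -3, 5; r = 6.
Inside |z| < r: -3, 5. Outside (|z| ≥ r): ∅.
p(0) = -15, so log|p(0)| = log(15) = 2.7081.
Apply Jensen: I(r) = log|p(0)| + Σ_k log(r/|z_k|), summed over zeros inside |z| < r.
  log(r/|z_k|) for z_k = -3: log(6/3) = 0.6931
  log(r/|z_k|) for z_k = 5: log(6/5) = 0.1823
Sum over inside zeros: 0.8755.
I(r) = log|p(0)| + (inside sum) = 2.7081 + 0.8755 = 3.5835.
Closed form (all zeros inside, monic): I(r) = n·log(r) = 2·log(6) = 3.5835. ✓

I(r) ≈ 3.5835.


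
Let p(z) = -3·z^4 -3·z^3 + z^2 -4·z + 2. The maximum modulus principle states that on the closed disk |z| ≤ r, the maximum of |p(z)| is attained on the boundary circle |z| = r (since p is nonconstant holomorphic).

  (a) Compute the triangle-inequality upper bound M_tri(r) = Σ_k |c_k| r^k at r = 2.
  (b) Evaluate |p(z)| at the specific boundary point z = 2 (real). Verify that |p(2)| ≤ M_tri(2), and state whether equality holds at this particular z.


Coefficients: c_0 = 2, c_1 = -4, c_2 = 1, c_3 = -3, c_4 = -3. Radius r = 2.
Part (a). Triangle bound: M_tri(r) = Σ_k |c_k| r^k
  = |2|·2^0 + |-4|·2^1 + |1|·2^2 + |-3|·2^3 + |-3|·2^4
  = 2 + 8 + 4 + 24 + 48 = 86.
This bounds M(r) := max_{|z|=r} |p(z)| from above; equality holds iff all terms c_k z^k can be made to align in phase at a single z on |z|=r.
Part (b). At z = 2 (real, on the circle |z| = r):
  p(2) = (2)·2^0 + (-4)·2^1 + (1)·2^2 + (-3)·2^3 + (-3)·2^4 = -74.
  |p(2)| = 74.
Check: |p(2)| = 74 ≤ 86 = M_tri(2). ✓ Equality does not hold at z = 2 (the coefficients have mixed signs, so the terms do not all align in phase there).

M_tri(2) = 86; |p(2)| = 74; equality at z=2: no.


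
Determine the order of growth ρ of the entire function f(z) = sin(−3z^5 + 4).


Write sin(w) = (e^{iw} ± e^{−iw})/(2 or 2i), so |sin(w)| ≤ e^{|w|}. With w = −3z^5 + 4, |w| ≤ 3r^5 + 4 on |z|=r, giving M(r) ≤ e^{3r^5 + 4} and ρ ≤ 5. For the lower bound, choose z on |z|=r with -3z^5 purely imaginary of modulus 3r^5; then |sin(−3z^5 + 4)| grows like e^{3r^5}/2, so ρ ≥ 5. Hence ρ = 5.
Therefore ρ = 5.

Order ρ = 5.


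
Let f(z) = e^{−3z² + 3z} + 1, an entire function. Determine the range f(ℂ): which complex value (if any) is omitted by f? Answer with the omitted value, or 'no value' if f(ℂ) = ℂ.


Little Picard bounds the complement of f(ℂ) to at most one point.
The exponent g(z) = −3z² + 3z is a nonconstant polynomial, hence surjective onto ℂ. So e^{g(z)} takes every value in {e^w : w ∈ ℂ} = ℂ ∖ {0}. Adding 1 shifts the range to ℂ ∖ {1}. f omits exactly 1.

Omitted value: 1.


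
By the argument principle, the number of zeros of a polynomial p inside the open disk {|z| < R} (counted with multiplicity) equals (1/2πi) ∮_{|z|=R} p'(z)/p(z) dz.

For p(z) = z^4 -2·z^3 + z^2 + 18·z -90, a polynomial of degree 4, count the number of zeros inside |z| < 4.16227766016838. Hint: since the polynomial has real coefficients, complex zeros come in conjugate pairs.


The zeros of p are: -3, (1 + 3i), (1 - 3i), 3.
Their magnitudes are: 3, 3.162, 3.162, 3.
Zeros with |z| < R = 4.16227766016838: -3, (1 + 3i), (1 - 3i), 3.
Count = 4.
By the argument principle, (1/2πi) ∮_{|z|=R} p'(z)/p(z) dz equals exactly this count.

Number of zeros inside |z| < 4.16227766016838: 4.


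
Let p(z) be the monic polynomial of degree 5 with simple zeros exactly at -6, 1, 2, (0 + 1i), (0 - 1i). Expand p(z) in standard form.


The polynomial is p(z) = ∏_{α ∈ S} (z − α), where S = {-6, 1, 2, (0 + 1i), (0 - 1i)}.
Expanding the product yields: p(z) = z^5 + 3·z^4 -15·z^3 + 15·z^2 -16·z + 12.
Note conjugate pairs combine to real quadratics: (z − (0+1i))(z − (0−1i)) = z² + 1.
The resulting polynomial has degree 5 and real coefficients as required.

p(z) = z^5 + 3·z^4 -15·z^3 + 15·z^2 -16·z + 12.


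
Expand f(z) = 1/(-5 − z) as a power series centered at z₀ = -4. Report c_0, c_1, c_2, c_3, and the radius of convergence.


Let w = z − z₀, so z = z₀ + w.
Then -5 − z = -5 − (z₀ + w) = (-5 − z₀) − w = -1 − w.
f(z) = 1/(-1 − w) = (1/(-1)) · 1/(1 − w/(-1)) = Σ_{n≥0} w^n / (-1)^(n+1).
So c_n = 1/(-1)^(n+1):
  c_0 = 1/(-1)^1 = -1.
  c_1 = 1/(-1)^2 = 1.
  c_2 = 1/(-1)^3 = -1.
  c_3 = 1/(-1)^4 = 1.
The series is valid for |w/d| < 1, i.e. |z − z₀| < |d|.
Radius of convergence: R = |-5 − z₀| = |-1| = 1 (distance from z₀ to the singularity z = -5).

c_0 = -1, c_1 = 1, c_2 = -1, c_3 = 1; R = 1.


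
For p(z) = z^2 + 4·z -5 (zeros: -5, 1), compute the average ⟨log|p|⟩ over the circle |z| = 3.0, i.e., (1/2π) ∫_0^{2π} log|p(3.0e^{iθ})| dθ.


Zeros: -5, 1; r = 3.0.
Inside |z| < r: 1. Outside (|z| ≥ r): -5.
p(0) = -5, so log|p(0)| = log(5) = 1.6094.
Apply Jensen: I(r) = log|p(0)| + Σ_k log(r/|z_k|), summed over zeros inside |z| < r.
  log(r/|z_k|) for z_k = 1: log(3.0/1) = 1.0986
  Outside zeros (-5) contribute nothing to the Jensen sum.
Sum over inside zeros: 1.0986.
I(r) = log|p(0)| + (inside sum) = 1.6094 + 1.0986 = 2.7081.
Note: since some zeros are outside |z| ≤ r, the simplified n·log(r) form does NOT apply — only the inside zeros contribute.

I(r) ≈ 2.7081.


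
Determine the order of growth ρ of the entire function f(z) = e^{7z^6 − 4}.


|e^{7z^6 − 4}| = e^{Re(7·z^6) + -4} ≤ e^{7|z|^6 + -4} = e^{7r^6 + -4} on |z| = r, so ρ ≤ 6. Choosing z on |z|=r so that 7·z^6 is real positive (always possible by picking arg z appropriately) gives |f(z)| = e^{7r^6 + -4}, matching the bound. The additive constant -4 does not affect log log M(r) ~ 6·log r. Hence ρ = 6.
Therefore ρ = 6.

Order ρ = 6.


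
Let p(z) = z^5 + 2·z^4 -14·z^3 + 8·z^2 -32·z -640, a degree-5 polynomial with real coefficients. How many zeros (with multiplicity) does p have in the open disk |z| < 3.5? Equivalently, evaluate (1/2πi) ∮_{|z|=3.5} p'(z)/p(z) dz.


The zeros of p are: -4, 4, (1 + 3i), (1 - 3i), -4.
Their magnitudes are: 4, 4, 3.162, 3.162, 4.
Zeros with |z| < R = 3.5: (1 + 3i), (1 - 3i).
Count = 2.
By the argument principle, (1/2πi) ∮_{|z|=R} p'(z)/p(z) dz equals exactly this count.

Number of zeros inside |z| < 3.5: 2.


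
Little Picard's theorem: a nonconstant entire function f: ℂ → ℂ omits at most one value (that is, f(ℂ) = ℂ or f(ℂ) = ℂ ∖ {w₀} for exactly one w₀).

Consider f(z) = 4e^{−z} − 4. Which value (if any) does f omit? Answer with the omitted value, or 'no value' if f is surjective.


Little Picard bounds the complement of f(ℂ) to at most one point.
e^{−z} is never zero on ℂ, so 4·e^{−z} takes every value in ℂ ∖ {0}. Adding -4 shifts the range to ℂ ∖ {-4}. Thus f omits exactly the value -4.

Omitted value: -4.


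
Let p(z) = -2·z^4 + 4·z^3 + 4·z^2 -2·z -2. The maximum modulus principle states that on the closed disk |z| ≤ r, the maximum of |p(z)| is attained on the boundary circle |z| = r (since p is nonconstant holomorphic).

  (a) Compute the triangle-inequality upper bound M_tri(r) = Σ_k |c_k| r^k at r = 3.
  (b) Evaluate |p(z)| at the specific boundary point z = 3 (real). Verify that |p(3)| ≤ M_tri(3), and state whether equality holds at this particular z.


Coefficients: c_0 = -2, c_1 = -2, c_2 = 4, c_3 = 4, c_4 = -2. Radius r = 3.
Part (a). Triangle bound: M_tri(r) = Σ_k |c_k| r^k
  = |-2|·3^0 + |-2|·3^1 + |4|·3^2 + |4|·3^3 + |-2|·3^4
  = 2 + 6 + 36 + 108 + 162 = 314.
This bounds M(r) := max_{|z|=r} |p(z)| from above; equality holds iff all terms c_k z^k can be made to align in phase at a single z on |z|=r.
Part (b). At z = 3 (real, on the circle |z| = r):
  p(3) = (-2)·3^0 + (-2)·3^1 + (4)·3^2 + (4)·3^3 + (-2)·3^4 = -26.
  |p(3)| = 26.
Check: |p(3)| = 26 ≤ 314 = M_tri(3). ✓ Equality does not hold at z = 3 (the coefficients have mixed signs, so the terms do not all align in phase there).

M_tri(3) = 314; |p(3)| = 26; equality at z=3: no.


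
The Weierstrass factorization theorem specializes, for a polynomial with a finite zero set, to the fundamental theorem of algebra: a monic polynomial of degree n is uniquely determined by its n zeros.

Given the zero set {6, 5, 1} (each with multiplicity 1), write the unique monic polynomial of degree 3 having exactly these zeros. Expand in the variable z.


The polynomial is p(z) = ∏_{α ∈ S} (z − α), where S = {6, 5, 1}.
Expanding the product yields: p(z) = z^3 -12·z^2 + 41·z -30.
The resulting polynomial has degree 3 and real coefficients as required.

p(z) = z^3 -12·z^2 + 41·z -30.


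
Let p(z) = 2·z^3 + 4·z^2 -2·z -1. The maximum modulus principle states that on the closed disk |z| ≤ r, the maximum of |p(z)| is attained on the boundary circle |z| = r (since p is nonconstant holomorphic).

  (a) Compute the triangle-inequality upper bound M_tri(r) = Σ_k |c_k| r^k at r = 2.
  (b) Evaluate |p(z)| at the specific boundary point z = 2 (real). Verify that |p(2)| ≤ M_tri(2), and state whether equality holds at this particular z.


Coefficients: c_0 = -1, c_1 = -2, c_2 = 4, c_3 = 2. Radius r = 2.
Part (a). Triangle bound: M_tri(r) = Σ_k |c_k| r^k
  = |-1|·2^0 + |-2|·2^1 + |4|·2^2 + |2|·2^3
  = 1 + 4 + 16 + 16 = 37.
This bounds M(r) := max_{|z|=r} |p(z)| from above; equality holds iff all terms c_k z^k can be made to align in phase at a single z on |z|=r.
Part (b). At z = 2 (real, on the circle |z| = r):
  p(2) = (-1)·2^0 + (-2)·2^1 + (4)·2^2 + (2)·2^3 = 27.
  |p(2)| = 27.
Check: |p(2)| = 27 ≤ 37 = M_tri(2). ✓ Equality does not hold at z = 2 (the coefficients have mixed signs, so the terms do not all align in phase there).

M_tri(2) = 37; |p(2)| = 27; equality at z=2: no.


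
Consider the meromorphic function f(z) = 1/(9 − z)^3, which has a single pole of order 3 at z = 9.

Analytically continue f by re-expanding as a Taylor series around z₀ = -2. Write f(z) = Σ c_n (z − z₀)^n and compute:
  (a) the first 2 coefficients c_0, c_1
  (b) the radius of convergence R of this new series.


Let w = z − z₀, so z = z₀ + w.
Then 9 − z = 9 − (z₀ + w) = (9 − z₀) − w = 11 − w.
f(z) = 1/(11 − w)^3 = (1/(11)^3) · (1 − w/(11))^{−3}.
By the binomial series (1−u)^{−3} = Σ_{n≥0} C(n+2, 2) u^n for |u|<1, with u = w/(11):
  c_n = C(n+2, 2) / (11)^(n+3).
  c_0 = 1/(11)^3 = 1/1331.
  c_1 = 3/(11)^4 = 3/14641.
The series is valid for |w/d| < 1, i.e. |z − z₀| < |d|.
Radius of convergence: R = |9 − z₀| = |11| = 11 (distance from z₀ to the singularity z = 9).

c_0 = 1/1331, c_1 = 3/14641; R = 11.


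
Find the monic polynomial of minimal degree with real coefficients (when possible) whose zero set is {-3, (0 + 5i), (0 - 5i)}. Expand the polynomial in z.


The polynomial is p(z) = ∏_{α ∈ S} (z − α), where S = {-3, (0 + 5i), (0 - 5i)}.
Expanding the product yields: p(z) = z^3 + 3·z^2 + 25·z + 75.
Note conjugate pairs combine to real quadratics: (z − (0+5i))(z − (0−5i)) = z² + 25.
The resulting polynomial has degree 3 and real coefficients as required.

p(z) = z^3 + 3·z^2 + 25·z + 75.


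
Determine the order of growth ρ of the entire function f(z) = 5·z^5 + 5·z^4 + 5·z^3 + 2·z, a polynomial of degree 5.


|f(z)| ≤ Σ|c_k|·r^k = O(r^5) as r → ∞. Polynomial growth is O(e^{r^ε}) for every ε > 0 (since r^5/e^{r^ε} → 0), so ρ ≤ ε for all ε > 0, i.e. ρ = 0. Every nonconstant polynomial has order 0.
Therefore ρ = 0.

Order ρ = 0.


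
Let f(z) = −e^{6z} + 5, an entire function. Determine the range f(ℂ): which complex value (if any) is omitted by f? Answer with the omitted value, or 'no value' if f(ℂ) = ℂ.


Little Picard bounds the complement of f(ℂ) to at most one point.
e^{6z} is never zero on ℂ, so -1·e^{6z} takes every value in ℂ ∖ {0}. Adding 5 shifts the range to ℂ ∖ {5}. Thus f omits exactly the value 5.

Omitted value: 5.


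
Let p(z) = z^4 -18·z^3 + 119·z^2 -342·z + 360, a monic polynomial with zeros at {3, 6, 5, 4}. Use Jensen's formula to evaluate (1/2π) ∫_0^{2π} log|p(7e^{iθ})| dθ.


Zeros: 3, 4, 5, 6; r = 7.
Inside |z| < r: 3, 4, 5, 6. Outside (|z| ≥ r): ∅.
p(0) = 360, so log|p(0)| = log(360) = 5.8861.
Apply Jensen: I(r) = log|p(0)| + Σ_k log(r/|z_k|), summed over zeros inside |z| < r.
  log(r/|z_k|) for z_k = 3: log(7/3) = 0.8473
  log(r/|z_k|) for z_k = 6: log(7/6) = 0.1542
  log(r/|z_k|) for z_k = 5: log(7/5) = 0.3365
  log(r/|z_k|) for z_k = 4: log(7/4) = 0.5596
Sum over inside zeros: 1.8975.
I(r) = log|p(0)| + (inside sum) = 5.8861 + 1.8975 = 7.7836.
Closed form (all zeros inside, monic): I(r) = n·log(r) = 4·log(7) = 7.7836. ✓

I(r) ≈ 7.7836.


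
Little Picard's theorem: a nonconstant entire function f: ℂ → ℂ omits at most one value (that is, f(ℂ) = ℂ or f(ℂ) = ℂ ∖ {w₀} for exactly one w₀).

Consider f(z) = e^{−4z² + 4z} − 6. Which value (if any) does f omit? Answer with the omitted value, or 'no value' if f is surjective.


Little Picard bounds the complement of f(ℂ) to at most one point.
The exponent g(z) = −4z² + 4z is a nonconstant polynomial, hence surjective onto ℂ. So e^{g(z)} takes every value in {e^w : w ∈ ℂ} = ℂ ∖ {0}. Adding -6 shifts the range to ℂ ∖ {-6}. f omits exactly -6.

Omitted value: -6.


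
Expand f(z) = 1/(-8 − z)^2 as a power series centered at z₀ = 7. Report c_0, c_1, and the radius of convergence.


Let w = z − z₀, so z = z₀ + w.
Then -8 − z = -8 − (z₀ + w) = (-8 − z₀) − w = -15 − w.
f(z) = 1/(-15 − w)^2 = (1/(-15)^2) · (1 − w/(-15))^{−2}.
By the binomial series (1−u)^{−2} = Σ_{n≥0} C(n+1, 1) u^n for |u|<1, with u = w/(-15):
  c_n = C(n+1, 1) / (-15)^(n+2).
  c_0 = 1/(-15)^2 = 1/225.
  c_1 = 2/(-15)^3 = -2/3375.
The series is valid for |w/d| < 1, i.e. |z − z₀| < |d|.
Radius of convergence: R = |-8 − z₀| = |-15| = 15 (distance from z₀ to the singularity z = -8).

c_0 = 1/225, c_1 = -2/3375; R = 15.


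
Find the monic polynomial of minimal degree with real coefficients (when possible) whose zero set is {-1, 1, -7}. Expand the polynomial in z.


The polynomial is p(z) = ∏_{α ∈ S} (z − α), where S = {-1, 1, -7}.
Expanding the product yields: p(z) = z^3 + 7·z^2 -z -7.
The resulting polynomial has degree 3 and real coefficients as required.

p(z) = z^3 + 7·z^2 -z -7.


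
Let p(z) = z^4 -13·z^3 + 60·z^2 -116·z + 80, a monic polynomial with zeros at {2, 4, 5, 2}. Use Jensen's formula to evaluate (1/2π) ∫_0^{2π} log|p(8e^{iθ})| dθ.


Zeros: 2, 2, 4, 5; r = 8.
Inside |z| < r: 2, 2, 4, 5. Outside (|z| ≥ r): ∅.
p(0) = 80, so log|p(0)| = log(80) = 4.3820.
Apply Jensen: I(r) = log|p(0)| + Σ_k log(r/|z_k|), summed over zeros inside |z| < r.
  log(r/|z_k|) for z_k = 2: log(8/2) = 1.3863
  log(r/|z_k|) for z_k = 4: log(8/4) = 0.6931
  log(r/|z_k|) for z_k = 5: log(8/5) = 0.4700
  log(r/|z_k|) for z_k = 2: log(8/2) = 1.3863
Sum over inside zeros: 3.9357.
I(r) = log|p(0)| + (inside sum) = 4.3820 + 3.9357 = 8.3178.
Closed form (all zeros inside, monic): I(r) = n·log(r) = 4·log(8) = 8.3178. ✓

I(r) ≈ 8.3178.


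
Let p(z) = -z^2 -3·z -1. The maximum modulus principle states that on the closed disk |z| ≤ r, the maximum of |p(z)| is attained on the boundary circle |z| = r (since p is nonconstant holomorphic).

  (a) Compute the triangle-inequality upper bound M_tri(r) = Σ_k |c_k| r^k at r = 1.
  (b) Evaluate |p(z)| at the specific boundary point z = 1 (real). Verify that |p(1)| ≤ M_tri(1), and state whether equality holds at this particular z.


Coefficients: c_0 = -1, c_1 = -3, c_2 = -1. Radius r = 1.
Part (a). Triangle bound: M_tri(r) = Σ_k |c_k| r^k
  = |-1|·1^0 + |-3|·1^1 + |-1|·1^2
  = 1 + 3 + 1 = 5.
This bounds M(r) := max_{|z|=r} |p(z)| from above; equality holds iff all terms c_k z^k can be made to align in phase at a single z on |z|=r.
Part (b). At z = 1 (real, on the circle |z| = r):
  p(1) = (-1)·1^0 + (-3)·1^1 + (-1)·1^2 = -5.
  |p(1)| = 5.
Since all nonzero coefficients share the same sign, |p(1)| = 5 = M_tri(1); the triangle bound is attained at z = 1, so in fact M(r) = 5.

M_tri(1) = 5; |p(1)| = 5; equality at z=1: yes.
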